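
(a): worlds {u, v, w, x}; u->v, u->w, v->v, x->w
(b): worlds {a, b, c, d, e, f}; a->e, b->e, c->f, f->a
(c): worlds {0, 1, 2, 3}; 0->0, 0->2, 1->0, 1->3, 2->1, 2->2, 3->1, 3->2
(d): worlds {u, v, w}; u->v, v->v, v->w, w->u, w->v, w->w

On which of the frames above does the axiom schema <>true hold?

This is the axiom for seriality; its first-order frame correspondent is forall x exists y Rxy.
(a): fails — world w has no successor.
(b): fails — world d has no successor.
(c): satisfies the condition.
(d): satisfies the condition.
Valid on: (c), (d).

(c), (d)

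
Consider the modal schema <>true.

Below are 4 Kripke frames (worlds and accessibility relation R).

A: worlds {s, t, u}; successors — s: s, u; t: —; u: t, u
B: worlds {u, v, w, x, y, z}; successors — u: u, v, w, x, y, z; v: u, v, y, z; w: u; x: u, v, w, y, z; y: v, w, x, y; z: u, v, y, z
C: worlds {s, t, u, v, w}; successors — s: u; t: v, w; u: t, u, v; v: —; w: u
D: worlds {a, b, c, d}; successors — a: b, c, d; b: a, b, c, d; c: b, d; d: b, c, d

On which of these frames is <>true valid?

B, D

This is the axiom for seriality; its first-order frame correspondent is forall x exists y Rxy.
A: fails — world t has no successor.
B: holds.
C: fails — world v has no successor.
D: holds.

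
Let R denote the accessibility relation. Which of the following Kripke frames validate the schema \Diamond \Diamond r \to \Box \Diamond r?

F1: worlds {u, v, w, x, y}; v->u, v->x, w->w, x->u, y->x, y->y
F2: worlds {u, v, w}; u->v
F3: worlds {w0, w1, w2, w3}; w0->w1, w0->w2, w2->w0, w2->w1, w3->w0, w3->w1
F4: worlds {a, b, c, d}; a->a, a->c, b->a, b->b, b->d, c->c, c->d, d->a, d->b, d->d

F2

Frame correspondent (Sahlqvist): \forall x \forall y \forall z ((x R^2 y \wedge xRz) \to \exists w (y = w \wedge zRw)) — i.e. a generalized confluence (Geach) condition.
F1: fails — vR²u, vRu but no t with u=t and uRt.
F2: ✓.
F3: fails — w0R²w0, w0Rw1 but no w with w0=w and w1Rw.
F4: fails — aR²a, aRc but no w with a=w and cRw.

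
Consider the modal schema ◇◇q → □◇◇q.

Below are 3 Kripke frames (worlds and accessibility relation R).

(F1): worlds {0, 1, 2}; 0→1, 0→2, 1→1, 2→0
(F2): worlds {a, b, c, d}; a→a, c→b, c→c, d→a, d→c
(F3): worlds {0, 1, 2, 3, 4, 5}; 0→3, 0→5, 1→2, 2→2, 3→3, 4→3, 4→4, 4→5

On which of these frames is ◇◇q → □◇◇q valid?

Frame correspondent (Sahlqvist): ∀x ∀y ∀z ((xR²y ∧ xRz) → ∃w (y = w ∧ zR²w)) — i.e. a generalized confluence (Geach) condition.
(F1): fails — 0R²0, 0R1 but no w with 0=w and 1R²w.
(F2): fails — cR²b, cRb but no w with b=w and bR²w.
(F3): fails — 0R²3, 0R5 but no w with 3=w and 5R²w.

none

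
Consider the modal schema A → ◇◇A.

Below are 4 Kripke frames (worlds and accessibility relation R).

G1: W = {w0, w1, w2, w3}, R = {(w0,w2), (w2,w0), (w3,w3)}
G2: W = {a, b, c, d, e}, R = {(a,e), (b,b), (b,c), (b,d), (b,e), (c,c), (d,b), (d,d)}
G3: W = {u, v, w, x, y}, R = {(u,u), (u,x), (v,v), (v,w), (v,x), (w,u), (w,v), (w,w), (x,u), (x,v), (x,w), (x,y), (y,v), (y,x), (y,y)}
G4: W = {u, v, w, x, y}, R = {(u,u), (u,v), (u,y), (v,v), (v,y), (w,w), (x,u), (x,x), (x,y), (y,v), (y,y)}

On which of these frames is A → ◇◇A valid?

G3, G4

Frame correspondent (Sahlqvist): ∀x ∃w (x = w ∧ xR²w) — i.e. a generalized confluence (Geach) condition.
G1: fails — at w1 but no w with w1=w and w1R²w.
G2: fails — at a but no w with a=w and aR²w.
G3: condition met.
G4: condition met.
Valid on: G3, G4.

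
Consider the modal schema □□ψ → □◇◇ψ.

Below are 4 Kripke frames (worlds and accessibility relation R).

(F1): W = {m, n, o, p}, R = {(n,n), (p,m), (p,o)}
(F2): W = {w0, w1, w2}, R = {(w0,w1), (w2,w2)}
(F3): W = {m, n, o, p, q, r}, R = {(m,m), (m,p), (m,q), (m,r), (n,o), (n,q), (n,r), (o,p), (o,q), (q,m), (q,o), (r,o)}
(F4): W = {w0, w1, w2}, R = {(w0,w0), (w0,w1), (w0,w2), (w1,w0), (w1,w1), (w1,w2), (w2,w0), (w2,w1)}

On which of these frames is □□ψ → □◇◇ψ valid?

The schema corresponds to a generalized confluence (Geach) condition: ∀x ∀z (xRz → ∃w (xR²w ∧ zR²w)).
(F1): fails — pRm but no w with pR²w and mR²w.
(F2): fails — w0Rw1 but no w with w0R²w and w1R²w.
(F3): fails — mRp but no w with mR²w and pR²w.
(F4): condition met.

(F4)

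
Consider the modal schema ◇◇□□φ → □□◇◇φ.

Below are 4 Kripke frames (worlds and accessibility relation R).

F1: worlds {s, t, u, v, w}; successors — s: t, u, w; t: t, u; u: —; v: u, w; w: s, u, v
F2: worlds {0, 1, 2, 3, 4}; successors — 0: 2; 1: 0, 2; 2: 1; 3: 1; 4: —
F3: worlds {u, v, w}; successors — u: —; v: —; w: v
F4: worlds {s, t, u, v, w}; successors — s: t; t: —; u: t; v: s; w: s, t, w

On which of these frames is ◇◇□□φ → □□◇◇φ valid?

The schema corresponds to a generalized confluence (Geach) condition: ∀x ∀y ∀z ((xR²y ∧ xR²z) → ∃w (yR²w ∧ zR²w)).
F1: fails — sR²s, sR²u but no w* with sR²w* and uR²w*.
F2: fails — 2R²0, 2R²2 but no w with 0R²w and 2R²w.
F3: condition met.
F4: fails — vR²t, vR²t but no w* with tR²w* and tR²w*.
Valid on: F3.

F3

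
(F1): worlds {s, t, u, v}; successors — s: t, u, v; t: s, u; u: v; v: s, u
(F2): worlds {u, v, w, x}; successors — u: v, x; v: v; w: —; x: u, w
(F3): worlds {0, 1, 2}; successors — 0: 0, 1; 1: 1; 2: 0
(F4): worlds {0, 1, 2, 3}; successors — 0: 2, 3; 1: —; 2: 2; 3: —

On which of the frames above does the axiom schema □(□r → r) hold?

Frame correspondent (Sahlqvist): ∀x ∀y (Rxy → Ryy) — i.e. shift-reflexivity.
(F1): fails — Ruv but not Rvv.
(F2): fails — Rxw but not Rww.
(F3): ✓.
(F4): fails — R03 but not R33.
Valid on: (F3).

(F3)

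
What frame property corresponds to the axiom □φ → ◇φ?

seriality: ∀x ∃y Rxy

Suppose □φ→◇φ is valid. At any x set V(φ)=W. Then □φ at x, so ◇φ at x, so x has a successor.
The converse is a direct semantic check.
So the correspondent is seriality.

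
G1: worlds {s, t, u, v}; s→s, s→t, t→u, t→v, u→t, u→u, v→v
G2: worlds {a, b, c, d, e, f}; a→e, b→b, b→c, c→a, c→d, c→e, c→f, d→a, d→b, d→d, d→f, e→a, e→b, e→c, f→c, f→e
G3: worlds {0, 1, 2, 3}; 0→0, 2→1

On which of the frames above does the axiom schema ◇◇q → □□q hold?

This is the axiom for a generalized confluence (Geach) condition; its first-order frame correspondent is ∀x ∀y ∀z ((xR²y ∧ xR²z) → ∃w (y = w ∧ z = w)).
G1: fails — sR²s, sR²t but s ≠ t.
G2: fails — aR²a, aR²b but a ≠ b.
G3: ✓.

G3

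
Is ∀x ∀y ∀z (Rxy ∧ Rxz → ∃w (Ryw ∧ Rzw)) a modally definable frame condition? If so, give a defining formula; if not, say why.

This is a Sahlqvist condition; the .2 axiom ◇□r → □◇r defines it.

Yes, by ◇□r → □◇r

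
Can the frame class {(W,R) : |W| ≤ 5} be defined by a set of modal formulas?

No

Modal frame validity is preserved under disjoint unions.
Any modal formula valid on each of 6 disjoint one-world frames is valid on their disjoint union (validity is preserved under disjoint unions). Each one-world frame has |W|=1≤5, but the union has |W|=6.
So the class is not modally definable.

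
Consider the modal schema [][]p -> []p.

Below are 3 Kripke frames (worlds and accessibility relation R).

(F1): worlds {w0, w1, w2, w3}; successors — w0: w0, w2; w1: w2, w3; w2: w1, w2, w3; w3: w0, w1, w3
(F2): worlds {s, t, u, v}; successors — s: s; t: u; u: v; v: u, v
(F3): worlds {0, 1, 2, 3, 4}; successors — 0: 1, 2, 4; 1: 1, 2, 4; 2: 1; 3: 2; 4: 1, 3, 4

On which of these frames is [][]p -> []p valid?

(F1)

Frame correspondent (Sahlqvist): forall x forall y (Rxy -> exists z (Rxz & Rzy)) — i.e. density.
(F1): condition met.
(F2): fails — Rtu but no z with Rtz and Rzu.
(F3): fails — R32 but no z with R3z and Rz2.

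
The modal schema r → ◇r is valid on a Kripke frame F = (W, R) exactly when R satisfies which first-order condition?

reflexivity: ∀x Rxx

This is frame-equivalent to □r → r (substitute ¬r for r and contrapose).
Suppose □r→r is valid. At any x set V(r)={w : Rxw}. Then □r holds at x, so r holds at x, i.e. Rxx.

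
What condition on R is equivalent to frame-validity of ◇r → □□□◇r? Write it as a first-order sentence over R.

∀x ∀y ∀z ((xRy ∧ xR³z) → ∃w (y = w ∧ zRw))

This is a Sahlqvist (Geach-type) schema ◇^1□^0r → □^3◇^1r.
Minimal-valuation argument: fix x; take any y with xR^1y and any z with xR^3z. Set V(r) to the set of worlds R-reachable from y in exactly 0 steps. Then □^0r holds at y, so the antecedent holds at x; validity forces ◇^1r at z, giving a w with zR^1w and yR^0w.
First-order correspondent: ∀x ∀y ∀z ((xRy ∧ xR³z) → ∃w (y = w ∧ zRw)).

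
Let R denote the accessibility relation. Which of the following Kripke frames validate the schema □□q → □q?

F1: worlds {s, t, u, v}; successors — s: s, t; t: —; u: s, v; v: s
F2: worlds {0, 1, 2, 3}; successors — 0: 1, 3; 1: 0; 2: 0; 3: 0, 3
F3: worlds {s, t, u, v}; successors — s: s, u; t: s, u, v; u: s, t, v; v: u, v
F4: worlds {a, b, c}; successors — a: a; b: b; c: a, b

F4

This is the axiom for density; its first-order frame correspondent is ∀x ∀y (Rxy → ∃z (Rxz ∧ Rzy)).
F1: fails — Ruv but no z with Ruz and Rzv.
F2: fails — R10 but no z with R1z and Rz0.
F3: fails — Rut but no z with Ruz and Rzt.
F4: holds.
Valid on: F4.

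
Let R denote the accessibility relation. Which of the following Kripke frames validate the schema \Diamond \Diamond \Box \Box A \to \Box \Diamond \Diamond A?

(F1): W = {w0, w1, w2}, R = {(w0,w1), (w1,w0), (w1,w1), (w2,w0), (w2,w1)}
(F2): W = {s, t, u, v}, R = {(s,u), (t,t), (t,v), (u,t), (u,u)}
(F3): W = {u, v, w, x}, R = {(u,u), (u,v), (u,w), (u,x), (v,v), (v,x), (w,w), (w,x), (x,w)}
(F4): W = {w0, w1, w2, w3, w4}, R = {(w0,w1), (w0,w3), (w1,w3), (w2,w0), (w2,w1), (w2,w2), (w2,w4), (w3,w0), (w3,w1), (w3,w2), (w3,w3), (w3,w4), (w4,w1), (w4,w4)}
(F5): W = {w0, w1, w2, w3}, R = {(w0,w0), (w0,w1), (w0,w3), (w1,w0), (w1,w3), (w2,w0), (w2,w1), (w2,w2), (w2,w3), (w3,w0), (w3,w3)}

(F1), (F3), (F4), (F5)

This is the axiom for a generalized confluence (Geach) condition; its first-order frame correspondent is \forall x \forall y \forall z ((x R^2 y \wedge xRz) \to \exists w (y R^2 w \wedge z R^2 w)).
(F1): holds.
(F2): fails — tR²t, tRv but no w with tR²w and vR²w.
(F3): holds.
(F4): holds.
(F5): holds.
Valid on: (F1), (F3), (F4), (F5).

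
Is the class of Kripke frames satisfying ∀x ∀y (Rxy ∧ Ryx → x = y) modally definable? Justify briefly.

Modal frame validity is preserved under surjective bounded morphisms.
The 8-cycle (worlds s,t,u,v,w,x,y,z with s→t→u→v→w→x→y→z→s) is antisymmetric. Sending even-indexed worlds to a and odd-indexed worlds to b is a surjective bounded morphism onto the two-world frame with a↔b, which is not antisymmetric.
So no modal formula (or set of formulas) defines exactly the antisymmetric frames.

Not modally definable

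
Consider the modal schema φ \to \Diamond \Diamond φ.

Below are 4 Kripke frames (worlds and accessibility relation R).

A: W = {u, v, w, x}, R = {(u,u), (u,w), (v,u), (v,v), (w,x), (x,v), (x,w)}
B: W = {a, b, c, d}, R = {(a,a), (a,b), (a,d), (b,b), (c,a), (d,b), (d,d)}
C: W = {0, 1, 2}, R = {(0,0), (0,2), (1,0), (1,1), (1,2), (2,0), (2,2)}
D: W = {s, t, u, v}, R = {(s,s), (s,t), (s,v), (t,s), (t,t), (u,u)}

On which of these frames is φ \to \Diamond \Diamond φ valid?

A, C

This is the axiom for a generalized confluence (Geach) condition; its first-order frame correspondent is \forall x \exists w (x = w \wedge x R^2 w).
A: satisfies the condition.
B: fails — at c but no w with c=w and cR²w.
C: satisfies the condition.
D: fails — at v but no w with v=w and vR²w.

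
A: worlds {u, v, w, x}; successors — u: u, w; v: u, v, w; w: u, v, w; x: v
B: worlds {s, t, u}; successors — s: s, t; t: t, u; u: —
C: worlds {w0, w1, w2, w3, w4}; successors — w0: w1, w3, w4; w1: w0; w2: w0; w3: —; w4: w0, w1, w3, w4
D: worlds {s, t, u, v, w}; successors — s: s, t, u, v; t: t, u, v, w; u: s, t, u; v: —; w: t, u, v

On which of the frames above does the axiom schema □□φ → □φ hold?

The schema corresponds to density: ∀x ∀y (Rxy → ∃z (Rxz ∧ Rzy)).
A: satisfies the condition.
B: satisfies the condition.
C: fails — Rw1w0 but no z with Rw1z and Rzw0.
D: satisfies the condition.
Valid on: A, B, D.

A, B, D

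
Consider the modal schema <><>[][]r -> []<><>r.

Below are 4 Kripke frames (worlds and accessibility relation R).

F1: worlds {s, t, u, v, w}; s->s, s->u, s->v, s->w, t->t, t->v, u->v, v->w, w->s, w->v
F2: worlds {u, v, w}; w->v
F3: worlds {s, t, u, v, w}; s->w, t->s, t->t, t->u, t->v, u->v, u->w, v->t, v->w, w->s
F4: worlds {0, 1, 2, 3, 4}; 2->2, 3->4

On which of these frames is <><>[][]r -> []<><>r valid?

This is the axiom for a generalized confluence (Geach) condition; its first-order frame correspondent is forall x forall y forall z ((x R^2 y & xRz) -> exists w (y R^2 w & z R^2 w)).
F1: fails — sR²u, sRv but no w* with uR²w* and vR²w*.
F2: ✓.
F3: fails — sR²s, sRw but no w* with sR²w* and wR²w*.
F4: ✓.
Valid on: F2, F4.

F2, F4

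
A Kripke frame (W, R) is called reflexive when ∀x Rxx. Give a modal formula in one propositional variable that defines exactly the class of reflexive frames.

A defining formula is □q → q (the T axiom).
Suppose □q→q is valid. At any x set V(q)={w : Rxw}. Then □q holds at x, so q holds at x, i.e. Rxx.

□q → q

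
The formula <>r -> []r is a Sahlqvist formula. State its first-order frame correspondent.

Suppose ◇r→□r is valid. Take Rxy, Rxz and set V(r)={y}. Then ◇r at x, so □r at x, so r at z, i.e. z=y.
The converse is a direct semantic check.
So the correspondent is partial functionality.

Partial functionality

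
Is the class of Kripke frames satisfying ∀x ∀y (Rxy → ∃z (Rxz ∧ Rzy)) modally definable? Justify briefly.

Yes, by □□r → □r

This is a Sahlqvist condition; the C4 axiom □□r → □r defines it.
Suppose □□r→□r is valid. Take Rxy and set V(r)={w : xR²w}. Then □□r at x, so □r at x, so r at y, i.e. ∃z(Rxz∧Rzy).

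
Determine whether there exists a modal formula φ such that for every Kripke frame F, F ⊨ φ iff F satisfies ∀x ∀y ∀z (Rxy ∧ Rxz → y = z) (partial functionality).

Yes — defined by ◇p → □p

Yes: it is partial functionality, defined by the CD schema ◇p → □p.
Suppose ◇p→□p is valid. Take Rxy, Rxz and set V(p)={y}. Then ◇p at x, so □p at x, so p at z, i.e. z=y.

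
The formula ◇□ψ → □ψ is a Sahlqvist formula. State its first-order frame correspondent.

the Euclidean property

This schema is equivalent to the 5 axiom ◇ψ → □◇ψ.
It corresponds to the Euclidean property: ∀x ∀y ∀z (Rxy ∧ Rxz → Ryz).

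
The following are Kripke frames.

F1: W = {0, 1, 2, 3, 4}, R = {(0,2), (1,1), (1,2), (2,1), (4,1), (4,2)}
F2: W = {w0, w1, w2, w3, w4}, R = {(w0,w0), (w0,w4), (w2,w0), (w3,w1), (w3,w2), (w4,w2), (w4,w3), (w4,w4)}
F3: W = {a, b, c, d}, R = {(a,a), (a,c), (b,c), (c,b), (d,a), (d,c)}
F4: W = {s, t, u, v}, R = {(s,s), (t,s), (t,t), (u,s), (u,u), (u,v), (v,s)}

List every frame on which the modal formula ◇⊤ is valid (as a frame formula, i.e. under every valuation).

This is the axiom for seriality; its first-order frame correspondent is ∀x ∃y Rxy.
F1: fails — world 3 has no successor.
F2: fails — world w1 has no successor.
F3: satisfies the condition.
F4: satisfies the condition.
Valid on: F3, F4.

F3, F4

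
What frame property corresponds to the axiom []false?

□⊥ is valid iff no world has any successor (otherwise □⊥ fails at any world with one).

emptiness of R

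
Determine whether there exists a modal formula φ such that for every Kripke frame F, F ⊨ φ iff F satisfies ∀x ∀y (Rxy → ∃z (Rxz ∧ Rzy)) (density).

Yes: it is density, defined by the C4 schema □□r → □r.

Definable; □□r → □r defines it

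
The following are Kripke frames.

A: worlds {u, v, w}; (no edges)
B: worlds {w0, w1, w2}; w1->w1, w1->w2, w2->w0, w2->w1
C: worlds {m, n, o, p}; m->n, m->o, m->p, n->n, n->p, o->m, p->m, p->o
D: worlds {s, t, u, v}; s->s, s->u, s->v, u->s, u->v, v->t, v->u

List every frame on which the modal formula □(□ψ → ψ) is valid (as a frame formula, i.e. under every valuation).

This is the axiom for shift-reflexivity; its first-order frame correspondent is ∀x ∀y (Rxy → Ryy).
A: condition met.
B: fails — Rw1w2 but not Rw2w2.
C: fails — Rom but not Rmm.
D: fails — Ruv but not Rvv.
Valid on: A.

A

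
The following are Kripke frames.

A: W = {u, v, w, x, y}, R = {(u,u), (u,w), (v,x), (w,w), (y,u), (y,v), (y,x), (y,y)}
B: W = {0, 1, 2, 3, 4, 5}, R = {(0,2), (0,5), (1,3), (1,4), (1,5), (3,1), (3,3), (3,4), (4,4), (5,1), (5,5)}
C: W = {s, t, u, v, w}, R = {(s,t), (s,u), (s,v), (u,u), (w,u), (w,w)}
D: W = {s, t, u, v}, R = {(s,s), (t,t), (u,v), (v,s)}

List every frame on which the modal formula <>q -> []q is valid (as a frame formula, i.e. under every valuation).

The schema corresponds to partial functionality: forall x forall y forall z (Rxy & Rxz -> y = z).
A: fails — u sees both u and w.
B: fails — 0 sees both 2 and 5.
C: fails — s sees both t and u.
D: ✓.
Valid on: D.

D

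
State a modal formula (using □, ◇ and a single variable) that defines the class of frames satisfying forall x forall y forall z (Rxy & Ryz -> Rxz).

A defining formula is □s → □□s (the 4 axiom).
Suppose □s→□□s is valid. Take Rxy, Ryz and set V(s)={w : Rxw}. Then □s at x, so □□s at x, so □s at y, so s at z, i.e. Rxz.

□s → □□s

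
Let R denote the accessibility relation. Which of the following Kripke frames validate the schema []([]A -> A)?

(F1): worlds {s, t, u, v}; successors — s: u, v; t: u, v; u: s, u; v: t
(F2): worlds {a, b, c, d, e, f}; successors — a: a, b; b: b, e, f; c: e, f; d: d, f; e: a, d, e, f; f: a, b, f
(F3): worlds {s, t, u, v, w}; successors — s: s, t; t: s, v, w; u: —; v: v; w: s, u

The schema corresponds to shift-reflexivity: forall x forall y (Rxy -> Ryy).
(F1): fails — Rtv but not Rvv.
(F2): ✓.
(F3): fails — Rwu but not Ruu.

(F2)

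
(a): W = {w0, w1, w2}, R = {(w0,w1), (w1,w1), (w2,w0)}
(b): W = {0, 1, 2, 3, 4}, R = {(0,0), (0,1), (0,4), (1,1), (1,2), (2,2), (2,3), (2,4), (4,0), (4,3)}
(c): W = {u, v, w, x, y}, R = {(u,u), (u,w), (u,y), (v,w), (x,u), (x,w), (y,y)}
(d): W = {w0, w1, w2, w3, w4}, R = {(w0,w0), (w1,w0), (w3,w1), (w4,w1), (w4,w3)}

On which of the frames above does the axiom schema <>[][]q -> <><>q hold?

(a), (d)

The schema corresponds to a generalized confluence (Geach) condition: forall x forall y (xRy -> exists w (y R^2 w & x R^2 w)).
(a): satisfies the condition.
(b): fails — 2R3 but no w with 3R²w and 2R²w.
(c): fails — uRw but no t with wR²t and uR²t.
(d): satisfies the condition.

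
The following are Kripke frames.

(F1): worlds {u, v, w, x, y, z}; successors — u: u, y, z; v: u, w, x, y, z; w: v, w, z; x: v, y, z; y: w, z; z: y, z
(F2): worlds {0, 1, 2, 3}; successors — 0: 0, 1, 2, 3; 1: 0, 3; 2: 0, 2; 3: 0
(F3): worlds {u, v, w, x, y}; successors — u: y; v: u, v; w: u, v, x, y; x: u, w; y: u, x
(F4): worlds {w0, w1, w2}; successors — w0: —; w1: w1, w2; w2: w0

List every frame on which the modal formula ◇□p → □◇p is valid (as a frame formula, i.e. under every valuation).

(F1), (F2)

The schema corresponds to convergence: ∀x ∀y ∀z (Rxy ∧ Rxz → ∃w (Ryw ∧ Rzw)).
(F1): ✓.
(F2): ✓.
(F3): fails — Rvv and Rvu but v and u have no common successor.
(F4): fails — Rw1w2 and Rw1w1 but w2 and w1 have no common successor.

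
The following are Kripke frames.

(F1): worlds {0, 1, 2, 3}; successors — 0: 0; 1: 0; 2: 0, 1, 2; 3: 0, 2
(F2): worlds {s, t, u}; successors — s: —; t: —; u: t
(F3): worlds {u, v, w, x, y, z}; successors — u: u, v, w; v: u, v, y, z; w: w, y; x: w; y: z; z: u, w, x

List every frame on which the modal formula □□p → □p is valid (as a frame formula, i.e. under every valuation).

(F1)

This is the axiom for density; its first-order frame correspondent is ∀x ∀y (Rxy → ∃z (Rxz ∧ Rzy)).
(F1): holds.
(F2): fails — Rut but no z with Ruz and Rzt.
(F3): fails — Rzx but no t with Rzt and Rtx.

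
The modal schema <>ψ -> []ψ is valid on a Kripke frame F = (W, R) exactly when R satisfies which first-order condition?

Suppose ◇ψ→□ψ is valid. Take Rxy, Rxz and set V(ψ)={y}. Then ◇ψ at x, so □ψ at x, so ψ at z, i.e. z=y.
Conversely, on a frame with partial functionality the schema holds at every world under every valuation.
So the correspondent is partial functionality.

partial functionality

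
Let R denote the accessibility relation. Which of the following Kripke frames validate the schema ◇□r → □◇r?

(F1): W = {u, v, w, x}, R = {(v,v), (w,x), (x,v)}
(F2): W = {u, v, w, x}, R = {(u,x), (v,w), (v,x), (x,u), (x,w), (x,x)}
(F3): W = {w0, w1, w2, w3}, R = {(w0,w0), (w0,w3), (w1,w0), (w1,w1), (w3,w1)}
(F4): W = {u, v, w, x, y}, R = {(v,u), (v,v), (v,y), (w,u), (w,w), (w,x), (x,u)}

Frame correspondent (Sahlqvist): ∀x ∀y ∀z (Rxy ∧ Rxz → ∃w (Ryw ∧ Rzw)) — i.e. convergence.
(F1): condition met.
(F2): fails — Rvw and Rvw but w and w have no common successor.
(F3): fails — Rw0w0 and Rw0w3 but w0 and w3 have no common successor.
(F4): fails — Rvv and Rvu but v and u have no common successor.
Valid on: (F1).

(F1)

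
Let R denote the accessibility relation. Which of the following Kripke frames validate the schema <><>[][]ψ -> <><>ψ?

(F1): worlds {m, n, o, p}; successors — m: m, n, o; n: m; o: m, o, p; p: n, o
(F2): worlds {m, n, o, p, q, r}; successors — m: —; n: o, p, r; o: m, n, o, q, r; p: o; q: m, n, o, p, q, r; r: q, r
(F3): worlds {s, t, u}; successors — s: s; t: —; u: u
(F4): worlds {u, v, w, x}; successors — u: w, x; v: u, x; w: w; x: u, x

(F1), (F3), (F4)

The schema corresponds to a generalized confluence (Geach) condition: forall x forall y (x R^2 y -> exists w (y R^2 w & x R^2 w)).
(F1): holds.
(F2): fails — nR²m but no w with mR²w and nR²w.
(F3): holds.
(F4): holds.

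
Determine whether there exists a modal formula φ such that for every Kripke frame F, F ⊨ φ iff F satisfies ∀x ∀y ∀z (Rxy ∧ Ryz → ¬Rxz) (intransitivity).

Not definable by any modal formula

If a class were modally definable it would be closed under surjective bounded morphisms (Goldblatt–Thomason).
The 5-cycle (worlds w0,w1,w2,w3,w4 with w0→w1→w2→w3→w4→w0) is intransitive. Mapping every world to a single reflexive point • is a surjective bounded morphism; the reflexive point is not intransitive (R••∧R•• but R••).
Hence intransitivity is not modally definable.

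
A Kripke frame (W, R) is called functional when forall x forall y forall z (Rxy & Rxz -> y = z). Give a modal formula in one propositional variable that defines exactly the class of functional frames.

The condition is partial functionality. The CD schema ◇ψ → □ψ defines it.
Suppose ◇ψ→□ψ is valid. Take Rxy, Rxz and set V(ψ)={y}. Then ◇ψ at x, so □ψ at x, so ψ at z, i.e. z=y.

◇ψ → □ψ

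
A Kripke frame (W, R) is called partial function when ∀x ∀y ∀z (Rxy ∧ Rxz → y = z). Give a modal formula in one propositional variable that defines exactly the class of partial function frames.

◇p → □p

This is partial functionality; the standard corresponding axiom is CD: ◇p → □p.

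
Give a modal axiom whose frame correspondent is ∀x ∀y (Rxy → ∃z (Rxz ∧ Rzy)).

□□q → □q

The condition is density. The C4 schema □□q → □q defines it.
Suppose □□q→□q is valid. Take Rxy and set V(q)={w : xR²w}. Then □□q at x, so □q at x, so q at y, i.e. ∃z(Rxz∧Rzy).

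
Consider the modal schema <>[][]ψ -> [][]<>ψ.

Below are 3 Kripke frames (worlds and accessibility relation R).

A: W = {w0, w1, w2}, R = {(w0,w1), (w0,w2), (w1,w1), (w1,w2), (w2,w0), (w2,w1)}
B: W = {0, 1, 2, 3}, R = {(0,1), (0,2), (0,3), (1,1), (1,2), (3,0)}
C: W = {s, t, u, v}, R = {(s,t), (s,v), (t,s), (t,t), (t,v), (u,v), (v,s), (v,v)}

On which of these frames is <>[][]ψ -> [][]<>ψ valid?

A, C

Frame correspondent (Sahlqvist): forall x forall y forall z ((xRy & x R^2 z) -> exists w (y R^2 w & zRw)) — i.e. a generalized confluence (Geach) condition.
A: ✓.
B: fails — 0R1, 0R²2 but no w with 1R²w and 2Rw.
C: ✓.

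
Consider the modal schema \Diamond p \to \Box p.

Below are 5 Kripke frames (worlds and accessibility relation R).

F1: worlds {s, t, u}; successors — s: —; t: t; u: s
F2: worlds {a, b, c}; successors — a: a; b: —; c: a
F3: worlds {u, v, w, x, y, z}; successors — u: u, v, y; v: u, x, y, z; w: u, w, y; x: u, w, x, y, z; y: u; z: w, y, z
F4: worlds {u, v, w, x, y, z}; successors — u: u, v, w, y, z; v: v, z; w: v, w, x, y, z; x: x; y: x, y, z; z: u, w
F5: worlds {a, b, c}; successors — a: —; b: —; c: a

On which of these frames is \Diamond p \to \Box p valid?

F1, F2, F5

The schema corresponds to partial functionality: \forall x \forall y \forall z (Rxy \wedge Rxz \to y = z).
F1: condition met.
F2: condition met.
F3: fails — u sees both u and v.
F4: fails — u sees both u and v.
F5: condition met.
Valid on: F1, F2, F5.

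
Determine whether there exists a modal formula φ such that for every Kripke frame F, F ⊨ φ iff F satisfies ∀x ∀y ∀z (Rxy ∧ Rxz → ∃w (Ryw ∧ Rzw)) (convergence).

Yes: it is convergence, defined by the .2 schema ◇□r → □◇r.

Yes, by ◇□r → □◇r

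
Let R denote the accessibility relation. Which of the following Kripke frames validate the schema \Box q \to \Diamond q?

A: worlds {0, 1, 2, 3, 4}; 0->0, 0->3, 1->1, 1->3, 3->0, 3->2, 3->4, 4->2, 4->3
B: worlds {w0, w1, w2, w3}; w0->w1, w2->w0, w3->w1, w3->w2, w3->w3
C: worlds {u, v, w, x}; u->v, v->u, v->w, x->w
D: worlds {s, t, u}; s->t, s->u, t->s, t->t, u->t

D

The schema corresponds to seriality: \forall x \exists y Rxy.
A: fails — world 2 has no successor.
B: fails — world w1 has no successor.
C: fails — world w has no successor.
D: condition met.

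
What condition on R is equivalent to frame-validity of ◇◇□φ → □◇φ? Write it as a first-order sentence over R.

∀x ∀y ∀z ((xR²y ∧ xRz) → ∃w (yRw ∧ zRw))

This is a Sahlqvist (Geach-type) schema ◇^2□^1φ → □^1◇^1φ.
Minimal-valuation argument: fix x; take any y with xR^2y and any z with xR^1z. Set V(φ) to the set of worlds R-reachable from y in exactly 1 step. Then □^1φ holds at y, so the antecedent holds at x; validity forces ◇^1φ at z, giving a w with zR^1w and yR^1w.
First-order correspondent: ∀x ∀y ∀z ((xR²y ∧ xRz) → ∃w (yRw ∧ zRw)).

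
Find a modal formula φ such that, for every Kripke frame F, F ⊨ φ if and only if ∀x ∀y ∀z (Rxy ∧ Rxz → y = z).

This is partial functionality; the standard corresponding axiom is CD: ◇p → □p.
Suppose ◇p→□p is valid. Take Rxy, Rxz and set V(p)={y}. Then ◇p at x, so □p at x, so p at z, i.e. z=y.

◇p → □p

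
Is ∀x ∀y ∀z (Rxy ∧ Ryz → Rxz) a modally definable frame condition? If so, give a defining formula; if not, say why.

This is a Sahlqvist condition; the 4 axiom □p → □□p defines it.

Yes — defined by □p → □□p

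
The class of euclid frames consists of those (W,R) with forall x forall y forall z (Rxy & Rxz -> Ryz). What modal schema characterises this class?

A defining formula is ◇p → □◇p (the 5 axiom).
Suppose ◇p→□◇p is valid. Take Rxy, Rxz and set V(p)={y}. Then ◇p at x, so □◇p at x, so ◇p at z, so some w with Rzw has p; w=y, i.e. Rzy. By symmetry of the argument, Ryz.

◇p → □◇p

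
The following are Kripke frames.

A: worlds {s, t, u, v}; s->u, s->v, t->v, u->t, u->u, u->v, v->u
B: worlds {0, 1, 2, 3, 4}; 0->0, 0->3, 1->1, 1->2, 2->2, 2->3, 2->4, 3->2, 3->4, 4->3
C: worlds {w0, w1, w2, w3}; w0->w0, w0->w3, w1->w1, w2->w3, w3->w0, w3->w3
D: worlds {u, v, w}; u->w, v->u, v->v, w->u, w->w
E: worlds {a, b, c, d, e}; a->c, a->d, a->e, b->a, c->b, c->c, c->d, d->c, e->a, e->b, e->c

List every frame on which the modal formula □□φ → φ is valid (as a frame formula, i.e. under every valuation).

Frame correspondent (Sahlqvist): ∀x ∃w (xR²w ∧ x = w) — i.e. a generalized confluence (Geach) condition.
A: fails — at s but no w with sR²w and s=w.
B: ✓.
C: fails — at w2 but no w with w2R²w and w2=w.
D: ✓.
E: fails — at b but no w with bR²w and b=w.
Valid on: B, D.

B, D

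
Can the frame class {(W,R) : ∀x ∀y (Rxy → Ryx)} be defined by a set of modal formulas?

Yes, by p → □◇p

Yes: it is symmetry, defined by the B schema p → □◇p.
Suppose p→□◇p is valid. Take Rxy and set V(p)={x}. Then p at x, so □◇p at x, so ◇p at y, so some z with Ryz has p; z=x, i.e. Ryx.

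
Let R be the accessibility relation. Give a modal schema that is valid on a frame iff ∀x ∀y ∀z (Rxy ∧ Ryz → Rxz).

A defining formula is □p → □□p (the 4 axiom).
Suppose □p→□□p is valid. Take Rxy, Ryz and set V(p)={w : Rxw}. Then □p at x, so □□p at x, so □p at y, so p at z, i.e. Rxz.

□p → □□p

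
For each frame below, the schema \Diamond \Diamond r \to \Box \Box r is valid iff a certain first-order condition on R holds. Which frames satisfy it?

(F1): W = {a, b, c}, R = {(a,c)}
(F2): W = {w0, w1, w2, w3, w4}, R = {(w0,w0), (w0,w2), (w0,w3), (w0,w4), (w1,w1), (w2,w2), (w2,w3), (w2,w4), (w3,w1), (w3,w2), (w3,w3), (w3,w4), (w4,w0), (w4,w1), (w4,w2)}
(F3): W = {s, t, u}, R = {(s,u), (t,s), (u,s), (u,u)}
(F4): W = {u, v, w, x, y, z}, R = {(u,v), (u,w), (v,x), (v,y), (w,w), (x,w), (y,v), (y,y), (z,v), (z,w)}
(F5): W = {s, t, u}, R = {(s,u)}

Frame correspondent (Sahlqvist): \forall x \forall y \forall z ((x R^2 y \wedge x R^2 z) \to \exists w (y = w \wedge z = w)) — i.e. a generalized confluence (Geach) condition.
(F1): ✓.
(F2): fails — w0R²w0, w0R²w1 but w0 ≠ w1.
(F3): fails — sR²s, sR²u but s ≠ u.
(F4): fails — uR²w, uR²x but w ≠ x.
(F5): ✓.
Valid on: (F1), (F5).

(F1), (F5)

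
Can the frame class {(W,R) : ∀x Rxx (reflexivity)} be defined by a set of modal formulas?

Yes — defined by □p → p

This is a Sahlqvist condition; the T axiom □p → p defines it.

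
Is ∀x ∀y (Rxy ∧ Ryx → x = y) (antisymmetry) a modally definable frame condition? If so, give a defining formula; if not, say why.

Modal frame validity is preserved under surjective bounded morphisms.
The 4-cycle (worlds w0,w1,w2,w3 with w0→w1→w2→w3→w0) is antisymmetric. Sending even-indexed worlds to s and odd-indexed worlds to t is a surjective bounded morphism onto the two-world frame with s↔t, which is not antisymmetric.
So no modal formula (or set of formulas) defines exactly the antisymmetric frames.

No — not modally definable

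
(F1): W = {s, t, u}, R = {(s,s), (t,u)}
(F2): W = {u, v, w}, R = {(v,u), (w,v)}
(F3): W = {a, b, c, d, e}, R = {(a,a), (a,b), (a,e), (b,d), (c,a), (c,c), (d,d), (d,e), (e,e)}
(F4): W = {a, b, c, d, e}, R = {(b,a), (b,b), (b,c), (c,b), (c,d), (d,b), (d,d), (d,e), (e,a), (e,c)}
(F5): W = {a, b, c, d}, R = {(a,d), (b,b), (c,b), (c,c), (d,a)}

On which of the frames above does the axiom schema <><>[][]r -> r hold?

(F1)

This is the axiom for a generalized confluence (Geach) condition; its first-order frame correspondent is forall x forall y (x R^2 y -> exists w (y R^2 w & x = w)).
(F1): ✓.
(F2): fails — wR²u but no t with uR²t and w=t.
(F3): fails — aR²b but no w with bR²w and a=w.
(F4): fails — bR²a but no w with aR²w and b=w.
(F5): fails — cR²b but no w with bR²w and c=w.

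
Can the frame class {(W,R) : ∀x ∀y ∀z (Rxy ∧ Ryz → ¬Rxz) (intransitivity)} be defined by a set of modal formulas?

Any modally definable frame class is closed under surjective bounded morphisms.
The 7-cycle (worlds s,t,u,v,w,x,y with s→t→u→v→w→x→y→s) is intransitive. Mapping every world to a single reflexive point • is a surjective bounded morphism; the reflexive point is not intransitive (R••∧R•• but R••).
Hence intransitivity is not modally definable.

Not definable by any modal formula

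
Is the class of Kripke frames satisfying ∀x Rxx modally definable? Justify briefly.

Yes: it is reflexivity, defined by the T schema □r → r.
Suppose □r→r is valid. At any x set V(r)={w : Rxw}. Then □r holds at x, so r holds at x, i.e. Rxx.

Definable; □r → r defines it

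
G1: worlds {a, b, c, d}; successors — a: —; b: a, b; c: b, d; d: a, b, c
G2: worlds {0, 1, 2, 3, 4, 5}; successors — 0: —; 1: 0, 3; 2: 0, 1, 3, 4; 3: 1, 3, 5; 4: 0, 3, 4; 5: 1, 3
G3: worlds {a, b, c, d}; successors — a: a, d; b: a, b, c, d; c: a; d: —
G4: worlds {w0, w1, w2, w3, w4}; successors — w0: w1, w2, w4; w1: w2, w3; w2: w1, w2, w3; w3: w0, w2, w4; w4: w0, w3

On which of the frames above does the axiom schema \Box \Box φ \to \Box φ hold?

This is the axiom for density; its first-order frame correspondent is \forall x \forall y (Rxy \to \exists z (Rxz \wedge Rzy)).
G1: fails — Rcd but no z with Rcz and Rzd.
G2: fails — R10 but no z with R1z and Rz0.
G3: holds.
G4: fails — Rw0w4 but no z with Rw0z and Rzw4.

G3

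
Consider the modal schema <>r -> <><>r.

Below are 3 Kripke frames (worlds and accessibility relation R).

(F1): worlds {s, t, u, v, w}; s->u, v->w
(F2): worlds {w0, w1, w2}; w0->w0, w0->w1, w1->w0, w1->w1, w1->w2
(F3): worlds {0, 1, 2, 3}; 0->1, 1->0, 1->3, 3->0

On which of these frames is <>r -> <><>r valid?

(F2)

The schema corresponds to a generalized confluence (Geach) condition: forall x forall y (xRy -> exists w (y = w & x R^2 w)).
(F1): fails — sRu but no w* with u=w* and sR²w*.
(F2): holds.
(F3): fails — 0R1 but no w with 1=w and 0R²w.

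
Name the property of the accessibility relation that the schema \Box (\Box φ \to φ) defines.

shift-reflexivity: \forall x \forall y (Rxy \to Ryy)

Suppose □(□φ→φ) is valid. Take Rxy and set V(φ)={w : Ryw}. Then at y, □φ holds; since □(□φ→φ) at x, □φ→φ at y, so φ at y, i.e. Ryy.
The converse is a direct semantic check.
Frame condition: \forall x \forall y (Rxy \to Ryy).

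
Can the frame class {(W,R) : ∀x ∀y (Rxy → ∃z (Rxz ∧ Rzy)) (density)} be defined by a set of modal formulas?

Yes — defined by □□p → □p

The condition is density. A defining modal formula is □□p → □p.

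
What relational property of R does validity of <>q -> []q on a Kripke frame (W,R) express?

partial functionality: forall x forall y forall z (Rxy & Rxz -> y = z)

Suppose ◇q→□q is valid. Take Rxy, Rxz and set V(q)={y}. Then ◇q at x, so □q at x, so q at z, i.e. z=y.
The converse is a direct semantic check.
So the correspondent is partial functionality.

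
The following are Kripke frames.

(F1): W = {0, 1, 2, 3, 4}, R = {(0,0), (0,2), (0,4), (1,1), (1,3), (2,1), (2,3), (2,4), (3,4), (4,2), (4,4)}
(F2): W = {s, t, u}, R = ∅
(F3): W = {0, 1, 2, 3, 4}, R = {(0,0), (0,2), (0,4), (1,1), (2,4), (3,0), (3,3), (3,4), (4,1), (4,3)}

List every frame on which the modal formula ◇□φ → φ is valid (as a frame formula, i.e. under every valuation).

(F2)

Frame correspondent (Sahlqvist): ∀x ∀y (Rxy → Ryx) — i.e. symmetry.
(F1): fails — R34 but not R43.
(F2): ✓.
(F3): fails — R02 but not R20.
Valid on: (F2).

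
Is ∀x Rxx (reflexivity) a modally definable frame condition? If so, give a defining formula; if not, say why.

This is a Sahlqvist condition; the T axiom □p → p defines it.
Suppose □p→p is valid. At any x set V(p)={w : Rxw}. Then □p holds at x, so p holds at x, i.e. Rxx.

Yes — defined by □p → p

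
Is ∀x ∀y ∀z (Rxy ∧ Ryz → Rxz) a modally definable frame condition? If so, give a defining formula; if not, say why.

The condition is transitivity. A defining modal formula is □q → □□q.
Suppose □q→□□q is valid. Take Rxy, Ryz and set V(q)={w : Rxw}. Then □q at x, so □□q at x, so □q at y, so q at z, i.e. Rxz.

Yes, by □q → □□q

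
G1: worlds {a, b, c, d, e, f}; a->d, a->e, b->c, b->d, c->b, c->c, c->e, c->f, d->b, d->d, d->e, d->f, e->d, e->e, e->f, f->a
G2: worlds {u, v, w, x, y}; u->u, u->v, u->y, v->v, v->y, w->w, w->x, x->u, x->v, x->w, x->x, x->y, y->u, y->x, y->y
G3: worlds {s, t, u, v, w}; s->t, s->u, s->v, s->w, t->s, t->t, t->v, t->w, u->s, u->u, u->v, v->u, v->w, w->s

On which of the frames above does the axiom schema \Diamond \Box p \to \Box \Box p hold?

none

Frame correspondent (Sahlqvist): \forall x \forall y \forall z ((xRy \wedge x R^2 z) \to \exists w (yRw \wedge z = w)) — i.e. a generalized confluence (Geach) condition.
G1: fails — aRe, aR²b but no w with eRw and b=w.
G2: fails — uRu, uR²x but no t with uRt and x=t.
G3: fails — sRt, sR²u but no w* with tRw* and u=w*.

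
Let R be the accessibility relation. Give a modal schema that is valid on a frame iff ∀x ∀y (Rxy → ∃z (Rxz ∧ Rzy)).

□□ψ → □ψ

The condition is density. The C4 schema □□ψ → □ψ defines it.
Suppose □□ψ→□ψ is valid. Take Rxy and set V(ψ)={w : xR²w}. Then □□ψ at x, so □ψ at x, so ψ at y, i.e. ∃z(Rxz∧Rzy).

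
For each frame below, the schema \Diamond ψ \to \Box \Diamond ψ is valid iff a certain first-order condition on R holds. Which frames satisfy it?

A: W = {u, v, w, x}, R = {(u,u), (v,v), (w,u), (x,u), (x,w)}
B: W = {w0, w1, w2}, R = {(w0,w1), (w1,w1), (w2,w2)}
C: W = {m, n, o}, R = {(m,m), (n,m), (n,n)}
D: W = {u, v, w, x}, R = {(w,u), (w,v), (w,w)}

The schema corresponds to the Euclidean property: \forall x \forall y \forall z (Rxy \wedge Rxz \to Ryz).
A: fails — Rxw and Rxw but not Rww.
B: satisfies the condition.
C: fails — Rnm and Rnn but not Rmn.
D: fails — Rwu and Rww but not Ruw.

B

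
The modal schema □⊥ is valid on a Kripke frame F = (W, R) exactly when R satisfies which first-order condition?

emptiness of R: ∀x ∀y ¬Rxy

This is the Ver axiom.
It corresponds to emptiness of R: ∀x ∀y ¬Rxy.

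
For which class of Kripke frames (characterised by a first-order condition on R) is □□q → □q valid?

density

Suppose □□q→□q is valid. Take Rxy and set V(q)={w : xR²w}. Then □□q at x, so □q at x, so q at y, i.e. ∃z(Rxz∧Rzy).
Conversely, on a frame with density the schema holds at every world under every valuation.
Frame condition: ∀x ∀y (Rxy → ∃z (Rxz ∧ Rzy)).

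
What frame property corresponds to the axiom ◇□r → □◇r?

convergence: ∀x ∀y ∀z (Rxy ∧ Rxz → ∃w (Ryw ∧ Rzw))

This is the .2 axiom.
It corresponds to convergence: ∀x ∀y ∀z (Rxy ∧ Rxz → ∃w (Ryw ∧ Rzw)).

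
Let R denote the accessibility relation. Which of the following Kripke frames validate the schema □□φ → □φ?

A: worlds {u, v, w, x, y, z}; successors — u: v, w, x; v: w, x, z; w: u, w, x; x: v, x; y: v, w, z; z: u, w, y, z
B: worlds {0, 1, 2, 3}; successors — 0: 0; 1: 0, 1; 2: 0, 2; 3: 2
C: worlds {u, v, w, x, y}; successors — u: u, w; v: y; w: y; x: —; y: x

B

The schema corresponds to density: ∀x ∀y (Rxy → ∃z (Rxz ∧ Rzy)).
A: fails — Ryv but no t with Ryt and Rtv.
B: condition met.
C: fails — Ryx but no z with Ryz and Rzx.
Valid on: B.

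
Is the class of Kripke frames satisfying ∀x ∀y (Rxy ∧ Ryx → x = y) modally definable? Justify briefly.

Modal frame validity is preserved under surjective bounded morphisms.
The 4-cycle (worlds 0,1,2,3 with 0→1→2→3→0) is antisymmetric. Sending even-indexed worlds to a and odd-indexed worlds to b is a surjective bounded morphism onto the two-world frame with a↔b, which is not antisymmetric.
So the class is not modally definable.

Not modally definable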